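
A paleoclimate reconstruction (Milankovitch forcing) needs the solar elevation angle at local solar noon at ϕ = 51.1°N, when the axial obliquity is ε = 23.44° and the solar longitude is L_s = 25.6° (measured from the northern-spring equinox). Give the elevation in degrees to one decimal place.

48.8°

Solar declination: sin δ = sin ε · sin L_s = sin 23.44° × sin 25.6° = 0.17188, so δ = +9.897°.
At local noon the hour angle is zero, so the zenith angle equals |ϕ − δ| = |+51.1° − (+9.897°)| = 41.203°.
Elevation = 90° − 41.203° = 48.8°.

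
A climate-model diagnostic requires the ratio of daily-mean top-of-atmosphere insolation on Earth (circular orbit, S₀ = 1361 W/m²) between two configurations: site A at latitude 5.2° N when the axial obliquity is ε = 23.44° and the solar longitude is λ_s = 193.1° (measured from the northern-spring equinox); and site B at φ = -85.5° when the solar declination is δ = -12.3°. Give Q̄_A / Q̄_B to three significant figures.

— Configuration A (φ=+5.2°):
Solar declination: sin δ = sin ε · sin λ_s = sin 23.44° × sin 193.1° = -0.09016, so δ = -5.173°.
cos H₀ = −tan(+5.2°) tan(-5.173°) = 0.0082, H₀ = 1.5626 rad.
Bracket: H₀ sin φ sin δ + cos φ cos δ sin H₀ = 1.5626×0.09063×-0.09016 + 0.99588×0.99593×0.99997 = -0.012768 + 0.991797 = 0.979029.
Q̄ = (S₀/π) × [bracket] = (1361/π) × 0.979029 = 424.13 W/m².
— Configuration B (φ=-85.5°):
cos H₀ = −tan(-85.5°) tan(-12.300°) = -2.7704 ≤ −1 ⇒ polar day, H₀ = π.
Bracket: H₀ sin φ sin δ + cos φ cos δ sin H₀ = 3.1416×-0.99692×-0.21303 + 0.07846×0.97705×0.00000 = 0.667194 + 0.000000 = 0.667194.
Q̄ = (S₀/π) × [bracket] = (1361/π) × 0.667194 = 289.04 W/m².
Ratio Q̄_A / Q̄_B = 424.13 / 289.04 = 1.467.

Q̄_A / Q̄_B ≈ 1.47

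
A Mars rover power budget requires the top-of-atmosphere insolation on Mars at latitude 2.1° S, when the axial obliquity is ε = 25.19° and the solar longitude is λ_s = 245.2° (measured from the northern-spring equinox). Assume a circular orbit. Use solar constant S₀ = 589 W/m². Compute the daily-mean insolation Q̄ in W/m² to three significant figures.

Solar declination: sin δ = sin ε · sin λ_s = sin 25.19° × sin 245.2° = -0.38637, so δ = -22.729°.
cos H₀ = −tan(-2.1°) tan(-22.729°) = -0.0154, H₀ = 1.5862 rad.
Bracket: H₀ sin φ sin δ + cos φ cos δ sin H₀ = 1.5862×-0.03664×-0.38637 + 0.99933×0.92234×0.99988 = 0.022455 + 0.921611 = 0.944066.
Q̄ = (S₀/π) × [bracket] = (589/π) × 0.944066 = 177.0 W/m².

Q̄ ≈ 177 W/m²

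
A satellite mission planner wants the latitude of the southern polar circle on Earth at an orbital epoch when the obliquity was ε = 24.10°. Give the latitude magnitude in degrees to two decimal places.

The polar circle is the lowest latitude that experiences at least one full rotation of continuous darkness at the northern-summer solstice; it lies at |ϕ| = 90° − ε = 90° − 24.10° = 65.90°.

65.90°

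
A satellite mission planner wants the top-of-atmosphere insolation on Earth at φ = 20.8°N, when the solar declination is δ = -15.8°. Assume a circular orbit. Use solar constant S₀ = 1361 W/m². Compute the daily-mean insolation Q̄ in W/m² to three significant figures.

Q̄ ≈ 326 W/m²

cos H₀ = −tan(+20.8°) tan(-15.800°) = 0.1075, H₀ = 1.4631 rad.
Bracket: H₀ sin φ sin δ + cos φ cos δ sin H₀ = 1.4631×0.35511×-0.27228 + 0.93483×0.96222×0.99421 = -0.141466 + 0.894304 = 0.752838.
Q̄ = (S₀/π) × [bracket] = (1361/π) × 0.752838 = 326.1 W/m².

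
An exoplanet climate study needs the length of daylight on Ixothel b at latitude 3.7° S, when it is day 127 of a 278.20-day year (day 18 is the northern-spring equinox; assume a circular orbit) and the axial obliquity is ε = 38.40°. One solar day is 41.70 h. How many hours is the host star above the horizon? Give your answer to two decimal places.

Solar longitude: λ_s = 360° × (127 − 18)/278.20 = 141.050°.
sin δ = sin 38.40° × sin 141.050° = 0.39048, so δ = +22.985°.
cos H₀ = −tan φ · tan δ = −tan(-3.7°) × tan(+22.985°) = 0.0274, so H₀ = 1.5434 rad = 88.43°.
Daylight = 2H₀/(2π) × 41.70 h = (1.5434/π) × 41.70 = 20.49 h.

20.49 h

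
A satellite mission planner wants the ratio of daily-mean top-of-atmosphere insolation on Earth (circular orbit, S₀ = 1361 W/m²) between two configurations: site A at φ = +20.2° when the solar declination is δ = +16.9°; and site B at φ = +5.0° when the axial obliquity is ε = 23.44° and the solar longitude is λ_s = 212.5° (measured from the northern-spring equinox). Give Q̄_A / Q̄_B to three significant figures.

— Configuration A (φ=+20.2°):
cos H₀ = −tan(+20.2°) tan(+16.900°) = -0.1118, H₀ = 1.6828 rad.
Bracket: H₀ sin φ sin δ + cos φ cos δ sin H₀ = 1.6828×0.34530×0.29070 + 0.93849×0.95681×0.99373 = 0.168917 + 0.892326 = 1.061243.
Q̄ = (S₀/π) × [bracket] = (1361/π) × 1.061243 = 459.75 W/m².
— Configuration B (φ=+5.0°):
Solar declination: sin δ = sin ε · sin λ_s = sin 23.44° × sin 212.5° = -0.21373, so δ = -12.341°.
cos H₀ = −tan(+5.0°) tan(-12.341°) = 0.0191, H₀ = 1.5517 rad.
Bracket: H₀ sin φ sin δ + cos φ cos δ sin H₀ = 1.5517×0.08716×-0.21373 + 0.99619×0.97689×0.99982 = -0.028906 + 0.972993 = 0.944087.
Q̄ = (S₀/π) × [bracket] = (1361/π) × 0.944087 = 409.00 W/m².
Ratio Q̄_A / Q̄_B = 459.75 / 409.00 = 1.124.

Q̄_A / Q̄_B ≈ 1.12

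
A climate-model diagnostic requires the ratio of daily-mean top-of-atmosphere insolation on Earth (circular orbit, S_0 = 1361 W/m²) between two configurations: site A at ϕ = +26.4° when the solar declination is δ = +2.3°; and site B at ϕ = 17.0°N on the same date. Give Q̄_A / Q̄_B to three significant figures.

— Configuration A (ϕ=+26.4°):
cos h₀ = −tan(+26.4°) tan(+2.300°) = -0.0199, h₀ = 1.5907 rad.
Bracket: h₀ sin ϕ sin δ + cos ϕ cos δ sin h₀ = 1.5907×0.44464×0.04013 + 0.89571×0.99919×0.99980 = 0.028384 + 0.894805 = 0.923189.
Q̄ = (S_0/π) × [bracket] = (1361/π) × 0.923189 = 399.94 W/m².
— Configuration B (ϕ=+17.0°):
cos h₀ = −tan(+17.0°) tan(+2.300°) = -0.0123, h₀ = 1.5831 rad.
Bracket: h₀ sin ϕ sin δ + cos ϕ cos δ sin h₀ = 1.5831×0.29237×0.04013 + 0.95630×0.99919×0.99992 = 0.018574 + 0.955449 = 0.974023.
Q̄ = (S_0/π) × [bracket] = (1361/π) × 0.974023 = 421.97 W/m².
Ratio Q̄_A / Q̄_B = 399.94 / 421.97 = 0.9478.

Q̄_A / Q̄_B ≈ 0.948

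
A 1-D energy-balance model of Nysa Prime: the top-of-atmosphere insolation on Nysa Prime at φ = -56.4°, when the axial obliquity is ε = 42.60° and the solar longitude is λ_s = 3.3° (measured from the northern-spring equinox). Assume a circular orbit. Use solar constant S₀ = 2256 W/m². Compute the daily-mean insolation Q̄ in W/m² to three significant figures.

Q̄ ≈ 361 W/m²

Solar declination: sin δ = sin ε · sin λ_s = sin 42.60° × sin 3.3° = 0.03896, so δ = +2.233°.
cos H₀ = −tan(-56.4°) tan(+2.233°) = 0.0587, H₀ = 1.5121 rad.
Bracket: H₀ sin φ sin δ + cos φ cos δ sin H₀ = 1.5121×-0.83292×0.03896 + 0.55339×0.99924×0.99828 = -0.049068 + 0.552018 = 0.502950.
Q̄ = (S₀/π) × [bracket] = (2256/π) × 0.502950 = 361.2 W/m².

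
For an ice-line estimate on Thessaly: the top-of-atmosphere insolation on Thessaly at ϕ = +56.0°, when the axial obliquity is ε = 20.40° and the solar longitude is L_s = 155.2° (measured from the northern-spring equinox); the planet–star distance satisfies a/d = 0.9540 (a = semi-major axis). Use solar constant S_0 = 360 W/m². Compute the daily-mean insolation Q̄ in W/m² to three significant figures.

Q̄ ≈ 78.9 W/m²

Solar declination: sin δ = sin ε · sin L_s = sin 20.40° × sin 155.2° = 0.14621, so δ = +8.407°.
cos h₀ = −tan(+56.0°) tan(+8.407°) = -0.2191, h₀ = 1.7917 rad.
Bracket: h₀ sin ϕ sin δ + cos ϕ cos δ sin h₀ = 1.7917×0.82904×0.14621 + 0.55919×0.98925×0.97570 = 0.217179 + 0.539736 = 0.756915.
Inverse-square distance factor (a/d)² = 0.9540² = 0.910116.
Q̄ = (S_0/π) × 0.910116 × [bracket] = (360/π) × 0.910116 × 0.756915 = 78.94 W/m².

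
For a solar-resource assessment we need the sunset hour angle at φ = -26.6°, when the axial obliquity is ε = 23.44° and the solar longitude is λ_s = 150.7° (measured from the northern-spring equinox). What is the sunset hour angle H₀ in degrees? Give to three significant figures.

H₀ = 84.3°

Solar declination: sin δ = sin ε · sin λ_s = sin 23.44° × sin 150.7° = 0.19467, so δ = +11.225°.
cos H₀ = −tan φ · tan δ = −tan(-26.6°) × tan(+11.225°) = 0.0994, so H₀ = 1.4712 rad = 84.30°.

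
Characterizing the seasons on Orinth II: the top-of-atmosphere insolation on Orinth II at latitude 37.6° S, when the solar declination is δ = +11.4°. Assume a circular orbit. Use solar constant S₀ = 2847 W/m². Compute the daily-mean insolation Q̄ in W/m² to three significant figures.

Q̄ ≈ 541 W/m²

cos H₀ = −tan(-37.6°) tan(+11.400°) = 0.1553, H₀ = 1.4149 rad.
Bracket: H₀ sin φ sin δ + cos φ cos δ sin H₀ = 1.4149×-0.61015×0.19766 + 0.79229×0.98027×0.98787 = -0.170640 + 0.767237 = 0.596597.
Q̄ = (S₀/π) × [bracket] = (2847/π) × 0.596597 = 540.7 W/m².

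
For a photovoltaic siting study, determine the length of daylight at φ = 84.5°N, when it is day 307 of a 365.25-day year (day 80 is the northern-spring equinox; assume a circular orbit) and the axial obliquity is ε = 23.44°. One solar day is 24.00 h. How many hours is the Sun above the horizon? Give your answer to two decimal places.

Solar longitude: λ_s = 360° × (307 − 80)/365.25 = 223.737°.
sin δ = sin 23.44° × sin 223.737° = -0.27501, so δ = -15.963°.
cos H₀ = −tan φ · tan δ = 2.9706 ≥ 1, so the Sun never rises (polar night) and H₀ = 0.
Daylight = 2H₀/(2π) × 24.00 h = (0.0000/π) × 24.00 = 0.00 h.

0.00 h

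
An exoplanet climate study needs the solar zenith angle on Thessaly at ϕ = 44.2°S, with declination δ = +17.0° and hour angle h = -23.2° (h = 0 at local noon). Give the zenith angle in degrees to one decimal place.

θ_z = 64.8°

cos θ_z = sin ϕ sin δ + cos ϕ cos δ cos h = -0.203831 + 0.630145 = 0.426314.
θ_z = arccos(0.426314) = 64.8°.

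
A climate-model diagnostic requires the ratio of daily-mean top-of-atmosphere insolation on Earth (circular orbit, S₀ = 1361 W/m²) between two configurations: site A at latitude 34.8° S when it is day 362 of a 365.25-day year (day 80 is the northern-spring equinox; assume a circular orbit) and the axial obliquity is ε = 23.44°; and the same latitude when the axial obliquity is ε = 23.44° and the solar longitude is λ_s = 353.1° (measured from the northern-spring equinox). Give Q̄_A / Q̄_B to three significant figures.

— Configuration A (φ=-34.8°):
Solar longitude: λ_s = 360° × (362 − 80)/365.25 = 277.947°.
sin δ = sin 23.44° × sin 277.947° = -0.39397, so δ = -23.202°.
cos H₀ = −tan(-34.8°) tan(-23.202°) = -0.2979, H₀ = 1.8733 rad.
Bracket: H₀ sin φ sin δ + cos φ cos δ sin H₀ = 1.8733×-0.57071×-0.39397 + 0.82115×0.91912×0.95459 = 0.421198 + 0.720463 = 1.141661.
Q̄ = (S₀/π) × [bracket] = (1361/π) × 1.141661 = 494.59 W/m².
— Configuration B (φ=-34.8°):
Solar declination: sin δ = sin ε · sin λ_s = sin 23.44° × sin 353.1° = -0.04779, so δ = -2.739°.
cos H₀ = −tan(-34.8°) tan(-2.739°) = -0.0333, H₀ = 1.6041 rad.
Bracket: H₀ sin φ sin δ + cos φ cos δ sin H₀ = 1.6041×-0.57071×-0.04779 + 0.82115×0.99886×0.99945 = 0.043751 + 0.819763 = 0.863514.
Q̄ = (S₀/π) × [bracket] = (1361/π) × 0.863514 = 374.09 W/m².
Ratio Q̄_A / Q̄_B = 494.59 / 374.09 = 1.322.

Q̄_A / Q̄_B ≈ 1.32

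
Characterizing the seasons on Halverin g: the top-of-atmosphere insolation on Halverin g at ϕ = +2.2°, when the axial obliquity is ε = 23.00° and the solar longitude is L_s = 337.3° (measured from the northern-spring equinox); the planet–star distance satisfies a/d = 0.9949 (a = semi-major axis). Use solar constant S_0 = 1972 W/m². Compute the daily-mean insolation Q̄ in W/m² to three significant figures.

Q̄ ≈ 608 W/m²

Solar declination: sin δ = sin ε · sin L_s = sin 23.00° × sin 337.3° = -0.15079, so δ = -8.672°.
cos h₀ = −tan(+2.2°) tan(-8.672°) = 0.0059, h₀ = 1.5649 rad.
Bracket: h₀ sin ϕ sin δ + cos ϕ cos δ sin h₀ = 1.5649×0.03839×-0.15079 + 0.99926×0.98857×0.99998 = -0.009059 + 0.987819 = 0.978760.
Inverse-square distance factor (a/d)² = 0.9949² = 0.989826.
Q̄ = (S_0/π) × 0.989826 × [bracket] = (1972/π) × 0.989826 × 0.978760 = 608.1 W/m².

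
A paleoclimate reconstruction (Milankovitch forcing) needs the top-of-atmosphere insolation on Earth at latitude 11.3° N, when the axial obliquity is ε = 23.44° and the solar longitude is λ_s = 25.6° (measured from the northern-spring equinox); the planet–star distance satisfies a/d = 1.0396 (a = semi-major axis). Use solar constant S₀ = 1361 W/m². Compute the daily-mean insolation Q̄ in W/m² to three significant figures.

Q̄ ≈ 477 W/m²

Solar declination: sin δ = sin ε · sin λ_s = sin 23.44° × sin 25.6° = 0.17188, so δ = +9.897°.
cos H₀ = −tan(+11.3°) tan(+9.897°) = -0.0349, H₀ = 1.6057 rad.
Bracket: H₀ sin φ sin δ + cos φ cos δ sin H₀ = 1.6057×0.19595×0.17188 + 0.98061×0.98512×0.99939 = 0.054080 + 0.965429 = 1.019509.
Inverse-square distance factor (a/d)² = 1.0396² = 1.080768.
Q̄ = (S₀/π) × 1.080768 × [bracket] = (1361/π) × 1.080768 × 1.019509 = 477.3 W/m².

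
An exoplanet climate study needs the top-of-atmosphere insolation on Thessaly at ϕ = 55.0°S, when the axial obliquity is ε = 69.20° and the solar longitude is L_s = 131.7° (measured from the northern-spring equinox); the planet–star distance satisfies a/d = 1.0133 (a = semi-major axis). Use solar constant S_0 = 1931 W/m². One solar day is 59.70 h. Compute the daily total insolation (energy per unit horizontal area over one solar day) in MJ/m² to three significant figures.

Solar declination: sin δ = sin ε · sin L_s = sin 69.20° × sin 131.7° = 0.69798, so δ = +44.265°.
cos h₀ = −tan(-55.0°) tan(+44.265°) = 1.3920 ≥ 1 ⇒ polar night, h₀ = 0 and Q̄ = 0.
Inverse-square distance factor (a/d)² = 1.0133² = 1.026777.
Daily total = Q̄ × 59.70 h × 3600 s/h = 0.00 MJ/m².

0.00 MJ/m²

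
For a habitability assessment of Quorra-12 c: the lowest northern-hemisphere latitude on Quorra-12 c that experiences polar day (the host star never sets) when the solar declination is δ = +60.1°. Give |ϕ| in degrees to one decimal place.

Polar day requires cos h₀ = −tan ϕ tan δ ≤ −1, i.e. tan ϕ tan δ ≥ 1.
The boundary is |tan ϕ| · |tan δ| = 1, so |ϕ| = 90° − |δ| = 90° − 60.1° = 29.9° in the northern hemisphere.

|ϕ| = 29.9°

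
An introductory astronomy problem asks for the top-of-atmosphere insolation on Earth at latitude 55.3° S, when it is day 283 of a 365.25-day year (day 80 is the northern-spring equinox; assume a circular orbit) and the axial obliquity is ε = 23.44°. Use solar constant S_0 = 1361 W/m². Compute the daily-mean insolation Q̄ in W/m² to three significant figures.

Q̄ ≈ 326 W/m²

Solar longitude: L_s = 360° × (283 − 80)/365.25 = 200.082°.
sin δ = sin 23.44° × sin 200.082° = -0.13659, so δ = -7.850°.
cos h₀ = −tan(-55.3°) tan(-7.850°) = -0.1991, h₀ = 1.7713 rad.
Bracket: h₀ sin ϕ sin δ + cos ϕ cos δ sin h₀ = 1.7713×-0.82214×-0.13659 + 0.56928×0.99063×0.97997 = 0.198910 + 0.552650 = 0.751560.
Q̄ = (S_0/π) × [bracket] = (1361/π) × 0.751560 = 325.6 W/m².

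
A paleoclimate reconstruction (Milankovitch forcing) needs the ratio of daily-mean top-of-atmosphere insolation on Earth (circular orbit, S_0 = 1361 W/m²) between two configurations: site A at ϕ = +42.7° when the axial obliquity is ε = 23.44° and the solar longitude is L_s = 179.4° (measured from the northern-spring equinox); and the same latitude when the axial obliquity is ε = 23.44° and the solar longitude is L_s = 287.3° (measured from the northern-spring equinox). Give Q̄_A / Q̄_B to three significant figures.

Q̄_A / Q̄_B ≈ 2.28

— Configuration A (ϕ=+42.7°):
Solar declination: sin δ = sin ε · sin L_s = sin 23.44° × sin 179.4° = 0.00417, so δ = +0.239°.
cos h₀ = −tan(+42.7°) tan(+0.239°) = -0.0038, h₀ = 1.5746 rad.
Bracket: h₀ sin ϕ sin δ + cos ϕ cos δ sin h₀ = 1.5746×0.67816×0.00417 + 0.73491×0.99999×0.99999 = 0.004453 + 0.734895 = 0.739348.
Q̄ = (S_0/π) × [bracket] = (1361/π) × 0.739348 = 320.30 W/m².
— Configuration B (ϕ=+42.7°):
Solar declination: sin δ = sin ε · sin L_s = sin 23.44° × sin 287.3° = -0.37979, so δ = -22.321°.
cos h₀ = −tan(+42.7°) tan(-22.321°) = 0.3788, h₀ = 1.1822 rad.
Bracket: h₀ sin ϕ sin δ + cos ϕ cos δ sin h₀ = 1.1822×0.67816×-0.37979 + 0.73491×0.92507×0.92546 = -0.304486 + 0.629168 = 0.324682.
Q̄ = (S_0/π) × [bracket] = (1361/π) × 0.324682 = 140.66 W/m².
Ratio Q̄_A / Q̄_B = 320.30 / 140.66 = 2.277.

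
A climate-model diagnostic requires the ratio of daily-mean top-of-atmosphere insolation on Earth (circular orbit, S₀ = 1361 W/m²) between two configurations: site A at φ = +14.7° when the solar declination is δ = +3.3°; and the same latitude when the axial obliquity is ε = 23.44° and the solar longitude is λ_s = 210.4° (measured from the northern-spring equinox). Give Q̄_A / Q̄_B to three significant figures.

Q̄_A / Q̄_B ≈ 1.14

— Configuration A (φ=+14.7°):
cos H₀ = −tan(+14.7°) tan(+3.300°) = -0.0151, H₀ = 1.5859 rad.
Bracket: H₀ sin φ sin δ + cos φ cos δ sin H₀ = 1.5859×0.25376×0.05756 + 0.96727×0.99834×0.99989 = 0.023164 + 0.965558 = 0.988722.
Q̄ = (S₀/π) × [bracket] = (1361/π) × 0.988722 = 428.33 W/m².
— Configuration B (φ=+14.7°):
Solar declination: sin δ = sin ε · sin λ_s = sin 23.44° × sin 210.4° = -0.20129, so δ = -11.613°.
cos H₀ = −tan(+14.7°) tan(-11.613°) = 0.0539, H₀ = 1.5169 rad.
Bracket: H₀ sin φ sin δ + cos φ cos δ sin H₀ = 1.5169×0.25376×-0.20129 + 0.96727×0.97953×0.99855 = -0.077482 + 0.946096 = 0.868614.
Q̄ = (S₀/π) × [bracket] = (1361/π) × 0.868614 = 376.30 W/m².
Ratio Q̄_A / Q̄_B = 428.33 / 376.30 = 1.138.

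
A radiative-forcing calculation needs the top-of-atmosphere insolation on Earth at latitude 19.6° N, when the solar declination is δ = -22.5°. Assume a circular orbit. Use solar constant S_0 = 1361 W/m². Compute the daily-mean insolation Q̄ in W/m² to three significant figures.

cos h₀ = −tan(+19.6°) tan(-22.500°) = 0.1475, h₀ = 1.4228 rad.
Bracket: h₀ sin ϕ sin δ + cos ϕ cos δ sin h₀ = 1.4228×0.33545×-0.38268 + 0.94206×0.92388×0.98906 = -0.182645 + 0.860829 = 0.678184.
Q̄ = (S_0/π) × [bracket] = (1361/π) × 0.678184 = 293.8 W/m².

Q̄ ≈ 294 W/m²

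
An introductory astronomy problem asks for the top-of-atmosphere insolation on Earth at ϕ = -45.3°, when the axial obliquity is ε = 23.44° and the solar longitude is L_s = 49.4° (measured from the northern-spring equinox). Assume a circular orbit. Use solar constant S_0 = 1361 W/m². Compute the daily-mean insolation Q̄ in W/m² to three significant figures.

Q̄ ≈ 159 W/m²

Solar declination: sin δ = sin ε · sin L_s = sin 23.44° × sin 49.4° = 0.30203, so δ = +17.580°.
cos h₀ = −tan(-45.3°) tan(+17.580°) = 0.3202, h₀ = 1.2449 rad.
Bracket: h₀ sin ϕ sin δ + cos ϕ cos δ sin h₀ = 1.2449×-0.71080×0.30203 + 0.70339×0.95330×0.94736 = -0.267259 + 0.635244 = 0.367985.
Q̄ = (S_0/π) × [bracket] = (1361/π) × 0.367985 = 159.4 W/m².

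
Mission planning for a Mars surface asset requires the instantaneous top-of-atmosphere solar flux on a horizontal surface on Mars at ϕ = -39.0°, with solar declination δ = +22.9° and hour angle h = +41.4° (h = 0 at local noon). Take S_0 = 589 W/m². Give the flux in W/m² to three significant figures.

cos θ_z = sin ϕ sin δ + cos ϕ cos δ cos h = -0.244884 + 0.537001 = 0.292117.
Flux = S_0 · cos θ_z = 589 × 0.292117 = 172.1 W/m².

172 W/m²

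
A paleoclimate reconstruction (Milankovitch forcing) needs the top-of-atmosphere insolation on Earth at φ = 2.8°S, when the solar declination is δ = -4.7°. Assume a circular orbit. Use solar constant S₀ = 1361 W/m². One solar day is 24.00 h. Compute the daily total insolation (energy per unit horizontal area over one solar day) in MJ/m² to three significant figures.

37.5 MJ/m²

cos H₀ = −tan(-2.8°) tan(-4.700°) = -0.0040, H₀ = 1.5748 rad.
Bracket: H₀ sin φ sin δ + cos φ cos δ sin H₀ = 1.5748×-0.04885×-0.08194 + 0.99881×0.99664×0.99999 = 0.006304 + 0.995444 = 1.001748.
Q̄ = (S₀/π) × [bracket] = (1361/π) × 1.001748 = 433.98 W/m².
Daily total = Q̄ × 24.00 h × 3600 s/h = 433.98 × 24.00 × 3600 / 10⁶ = 37.50 MJ/m².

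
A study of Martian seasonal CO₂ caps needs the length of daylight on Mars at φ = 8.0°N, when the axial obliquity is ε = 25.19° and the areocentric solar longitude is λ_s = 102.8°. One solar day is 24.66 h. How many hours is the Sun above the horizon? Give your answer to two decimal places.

12.83 h

sin δ = sin 25.19° × sin 102.8° = 0.41504, so δ = +24.522°.
cos H₀ = −tan φ · tan δ = −tan(+8.0°) × tan(+24.522°) = -0.0641, so H₀ = 1.6350 rad = 93.68°.
Daylight = 2H₀/(2π) × 24.66 h = (1.6350/π) × 24.66 = 12.83 h.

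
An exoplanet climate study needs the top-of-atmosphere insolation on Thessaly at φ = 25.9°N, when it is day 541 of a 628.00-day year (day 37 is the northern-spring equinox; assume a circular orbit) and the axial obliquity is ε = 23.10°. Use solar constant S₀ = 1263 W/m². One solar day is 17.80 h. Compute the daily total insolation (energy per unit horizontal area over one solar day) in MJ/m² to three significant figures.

15.4 MJ/m²

Solar longitude: λ_s = 360° × (541 − 37)/628.00 = 288.917°.
sin δ = sin 23.10° × sin 288.917° = -0.37115, so δ = -21.786°.
cos H₀ = −tan(+25.9°) tan(-21.786°) = 0.1941, H₀ = 1.3755 rad.
Bracket: H₀ sin φ sin δ + cos φ cos δ sin H₀ = 1.3755×0.43680×-0.37115 + 0.89956×0.92857×0.98099 = -0.222994 + 0.819425 = 0.596431.
Q̄ = (S₀/π) × [bracket] = (1263/π) × 0.596431 = 239.78 W/m².
Daily total = Q̄ × 17.80 h × 3600 s/h = 239.78 × 17.80 × 3600 / 10⁶ = 15.37 MJ/m².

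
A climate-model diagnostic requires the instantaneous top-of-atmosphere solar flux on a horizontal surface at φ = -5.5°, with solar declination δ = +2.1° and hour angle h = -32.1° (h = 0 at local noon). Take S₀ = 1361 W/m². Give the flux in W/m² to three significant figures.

cos θ_z = sin φ sin δ + cos φ cos δ cos h = -0.003512 + 0.842656 = 0.839144.
Flux = S₀ · cos θ_z = 1361 × 0.839144 = 1142 W/m².

1.14e+03 W/m²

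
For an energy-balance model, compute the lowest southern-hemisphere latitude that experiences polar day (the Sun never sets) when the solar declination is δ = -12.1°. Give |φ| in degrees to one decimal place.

Polar day requires cos H₀ = −tan φ tan δ ≤ −1, i.e. tan φ tan δ ≥ 1.
The boundary is |tan φ| · |tan δ| = 1, so |φ| = 90° − |δ| = 90° − 12.1° = 77.9° in the southern hemisphere.

|φ| = 77.9°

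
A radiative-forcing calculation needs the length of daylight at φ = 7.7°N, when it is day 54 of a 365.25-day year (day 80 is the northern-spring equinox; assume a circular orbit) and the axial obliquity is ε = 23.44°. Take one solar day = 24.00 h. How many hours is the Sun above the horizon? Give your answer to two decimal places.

11.82 h

Solar longitude: λ_s = 360° × (54 − 80)/365.25 = -25.626°, i.e. -25.626° + 360° = 334.374°.
sin δ = sin 23.44° × sin 334.374° = -0.17204, so δ = -9.907°.
cos H₀ = −tan φ · tan δ = −tan(+7.7°) × tan(-9.907°) = 0.0236, so H₀ = 1.5472 rad = 88.65°.
Daylight = 2H₀/(2π) × 24.00 h = (1.5472/π) × 24.00 = 11.82 h.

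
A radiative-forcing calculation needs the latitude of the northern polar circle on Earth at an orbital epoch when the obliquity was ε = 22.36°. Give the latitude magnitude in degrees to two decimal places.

The polar circle is the lowest latitude that experiences at least one full rotation of continuous daylight at the northern-summer solstice; it lies at |ϕ| = 90° − ε = 90° − 22.36° = 67.64°.

67.64°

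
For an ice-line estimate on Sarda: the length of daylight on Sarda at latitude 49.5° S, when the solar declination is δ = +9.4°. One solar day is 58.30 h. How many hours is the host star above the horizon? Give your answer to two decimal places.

25.53 h

cos H₀ = −tan φ · tan δ = −tan(-49.5°) × tan(+9.400°) = 0.1938, so H₀ = 1.3757 rad = 78.82°.
Daylight = 2H₀/(2π) × 58.30 h = (1.3757/π) × 58.30 = 25.53 h.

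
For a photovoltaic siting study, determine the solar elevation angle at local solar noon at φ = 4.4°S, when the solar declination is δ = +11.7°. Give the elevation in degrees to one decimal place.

At local noon the hour angle is zero, so the zenith angle equals |φ − δ| = |-4.4° − (+11.700°)| = 16.100°.
Elevation = 90° − 16.100° = 73.9°.

73.9°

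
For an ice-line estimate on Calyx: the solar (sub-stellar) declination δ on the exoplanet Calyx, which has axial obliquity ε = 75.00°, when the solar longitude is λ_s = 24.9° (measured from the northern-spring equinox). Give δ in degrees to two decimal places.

δ = +24.00°

sin δ = sin ε · sin λ_s = sin 75.00° × sin 24.9° = 0.406689.
δ = arcsin(0.406689) = +24.00°.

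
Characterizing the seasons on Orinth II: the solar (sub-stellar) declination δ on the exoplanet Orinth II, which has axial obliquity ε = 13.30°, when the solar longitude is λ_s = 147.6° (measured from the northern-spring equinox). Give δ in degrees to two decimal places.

sin δ = sin ε · sin λ_s = sin 13.30° × sin 147.6° = 0.123267.
δ = arcsin(0.123267) = +7.08°.

δ = +7.08°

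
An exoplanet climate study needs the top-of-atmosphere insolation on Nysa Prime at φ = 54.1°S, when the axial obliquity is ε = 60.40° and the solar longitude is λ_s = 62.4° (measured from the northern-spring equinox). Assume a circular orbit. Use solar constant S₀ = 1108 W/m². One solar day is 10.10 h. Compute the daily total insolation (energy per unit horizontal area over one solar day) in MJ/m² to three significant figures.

Solar declination: sin δ = sin ε · sin λ_s = sin 60.40° × sin 62.4° = 0.77055, so δ = +50.403°.
cos H₀ = −tan(-54.1°) tan(+50.403°) = 1.6701 ≥ 1 ⇒ polar night, H₀ = 0 and Q̄ = 0.
Daily total = Q̄ × 10.10 h × 3600 s/h = 0.00 MJ/m².

0.00 MJ/m²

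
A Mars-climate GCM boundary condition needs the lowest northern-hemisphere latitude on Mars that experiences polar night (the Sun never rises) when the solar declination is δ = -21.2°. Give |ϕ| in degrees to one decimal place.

Polar night requires cos h₀ = −tan ϕ tan δ ≥ 1, i.e. tan ϕ tan δ ≤ −1.
The boundary is |tan ϕ| · |tan δ| = 1, so |ϕ| = 90° − |δ| = 90° − 21.2° = 68.8° in the northern hemisphere.

|ϕ| = 68.8°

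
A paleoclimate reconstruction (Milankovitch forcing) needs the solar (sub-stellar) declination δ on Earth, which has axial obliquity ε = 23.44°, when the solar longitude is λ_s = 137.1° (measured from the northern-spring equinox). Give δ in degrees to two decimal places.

sin δ = sin ε · sin λ_s = sin 23.44° × sin 137.1° = 0.270783.
δ = arcsin(0.270783) = +15.71°.

δ = +15.71°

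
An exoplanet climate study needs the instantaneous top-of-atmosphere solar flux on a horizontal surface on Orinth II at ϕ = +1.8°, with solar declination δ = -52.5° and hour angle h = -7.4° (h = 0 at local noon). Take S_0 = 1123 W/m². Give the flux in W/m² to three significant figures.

650 W/m²

cos θ_z = sin ϕ sin δ + cos ϕ cos δ cos h = -0.024920 + 0.603393 = 0.578473.
Flux = S_0 · cos θ_z = 1123 × 0.578473 = 649.6 W/m².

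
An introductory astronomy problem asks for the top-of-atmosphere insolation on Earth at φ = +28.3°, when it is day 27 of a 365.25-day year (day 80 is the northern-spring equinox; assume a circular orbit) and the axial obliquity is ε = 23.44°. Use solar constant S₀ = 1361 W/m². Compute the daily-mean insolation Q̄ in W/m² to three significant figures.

Solar longitude: λ_s = 360° × (27 − 80)/365.25 = -52.238°, i.e. -52.238° + 360° = 307.762°.
sin δ = sin 23.44° × sin 307.762° = -0.31448, so δ = -18.329°.
cos H₀ = −tan(+28.3°) tan(-18.329°) = 0.1784, H₀ = 1.3915 rad.
Bracket: H₀ sin φ sin δ + cos φ cos δ sin H₀ = 1.3915×0.47409×-0.31448 + 0.88048×0.94927×0.98396 = -0.207461 + 0.822407 = 0.614946.
Q̄ = (S₀/π) × [bracket] = (1361/π) × 0.614946 = 266.4 W/m².

Q̄ ≈ 266 W/m²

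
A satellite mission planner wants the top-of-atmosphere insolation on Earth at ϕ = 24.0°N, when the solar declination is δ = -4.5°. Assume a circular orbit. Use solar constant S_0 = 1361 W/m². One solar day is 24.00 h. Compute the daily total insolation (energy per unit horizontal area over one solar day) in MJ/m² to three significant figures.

cos h₀ = −tan(+24.0°) tan(-4.500°) = 0.0350, h₀ = 1.5357 rad.
Bracket: h₀ sin ϕ sin δ + cos ϕ cos δ sin h₀ = 1.5357×0.40674×-0.07846 + 0.91355×0.99692×0.99939 = -0.049009 + 0.910181 = 0.861172.
Q̄ = (S_0/π) × [bracket] = (1361/π) × 0.861172 = 373.08 W/m².
Daily total = Q̄ × 24.00 h × 3600 s/h = 373.08 × 24.00 × 3600 / 10⁶ = 32.23 MJ/m².

32.2 MJ/m²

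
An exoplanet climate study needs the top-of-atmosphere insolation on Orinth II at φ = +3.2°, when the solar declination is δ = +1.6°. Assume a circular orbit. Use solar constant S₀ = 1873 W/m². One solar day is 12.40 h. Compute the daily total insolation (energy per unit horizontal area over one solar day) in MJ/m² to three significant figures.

cos H₀ = −tan(+3.2°) tan(+1.600°) = -0.0016, H₀ = 1.5724 rad.
Bracket: H₀ sin φ sin δ + cos φ cos δ sin H₀ = 1.5724×0.05582×0.02792 + 0.99844×0.99961×1.00000 = 0.002451 + 0.998051 = 1.000502.
Q̄ = (S₀/π) × [bracket] = (1873/π) × 1.000502 = 596.49 W/m².
Daily total = Q̄ × 12.40 h × 3600 s/h = 596.49 × 12.40 × 3600 / 10⁶ = 26.63 MJ/m².

26.6 MJ/m²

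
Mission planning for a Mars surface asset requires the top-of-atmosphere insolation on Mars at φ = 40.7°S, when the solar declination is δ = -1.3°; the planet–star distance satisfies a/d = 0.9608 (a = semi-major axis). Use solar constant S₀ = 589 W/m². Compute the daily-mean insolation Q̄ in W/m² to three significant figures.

cos H₀ = −tan(-40.7°) tan(-1.300°) = -0.0195, H₀ = 1.5903 rad.
Bracket: H₀ sin φ sin δ + cos φ cos δ sin H₀ = 1.5903×-0.65210×-0.02269 + 0.75813×0.99974×0.99981 = 0.023530 + 0.757789 = 0.781319.
Inverse-square distance factor (a/d)² = 0.9608² = 0.923137.
Q̄ = (S₀/π) × 0.923137 × [bracket] = (589/π) × 0.923137 × 0.781319 = 135.2 W/m².

Q̄ ≈ 135 W/m²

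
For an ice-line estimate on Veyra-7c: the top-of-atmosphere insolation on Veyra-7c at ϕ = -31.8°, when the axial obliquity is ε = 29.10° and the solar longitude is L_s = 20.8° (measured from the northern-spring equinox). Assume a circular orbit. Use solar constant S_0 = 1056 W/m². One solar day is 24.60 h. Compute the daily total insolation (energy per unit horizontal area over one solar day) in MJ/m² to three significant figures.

Solar declination: sin δ = sin ε · sin L_s = sin 29.10° × sin 20.8° = 0.17270, so δ = +9.945°.
cos h₀ = −tan(-31.8°) tan(+9.945°) = 0.1087, h₀ = 1.4619 rad.
Bracket: h₀ sin ϕ sin δ + cos ϕ cos δ sin h₀ = 1.4619×-0.52696×0.17270 + 0.84989×0.98497×0.99407 = -0.133042 + 0.832152 = 0.699110.
Q̄ = (S_0/π) × [bracket] = (1056/π) × 0.699110 = 235.00 W/m².
Daily total = Q̄ × 24.60 h × 3600 s/h = 235.00 × 24.60 × 3600 / 10⁶ = 20.81 MJ/m².

20.8 MJ/m²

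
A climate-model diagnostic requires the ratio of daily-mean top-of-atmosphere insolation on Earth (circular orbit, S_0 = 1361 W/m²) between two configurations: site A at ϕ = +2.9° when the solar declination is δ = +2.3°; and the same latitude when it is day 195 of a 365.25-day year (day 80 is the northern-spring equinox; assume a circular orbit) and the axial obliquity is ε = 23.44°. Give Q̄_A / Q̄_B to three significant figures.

Q̄_A / Q̄_B ≈ 1.04

— Configuration A (ϕ=+2.9°):
cos h₀ = −tan(+2.9°) tan(+2.300°) = -0.0020, h₀ = 1.5728 rad.
Bracket: h₀ sin ϕ sin δ + cos ϕ cos δ sin h₀ = 1.5728×0.05059×0.04013 + 0.99872×0.99919×1.00000 = 0.003193 + 0.997911 = 1.001104.
Q̄ = (S_0/π) × [bracket] = (1361/π) × 1.001104 = 433.70 W/m².
— Configuration B (ϕ=+2.9°):
Solar longitude: L_s = 360° × (195 − 80)/365.25 = 113.347°.
sin δ = sin 23.44° × sin 113.347° = 0.36522, so δ = +21.421°.
cos h₀ = −tan(+2.9°) tan(+21.421°) = -0.0199, h₀ = 1.5907 rad.
Bracket: h₀ sin ϕ sin δ + cos ϕ cos δ sin h₀ = 1.5907×0.05059×0.36522 + 0.99872×0.93092×0.99980 = 0.029391 + 0.929542 = 0.958933.
Q̄ = (S_0/π) × [bracket] = (1361/π) × 0.958933 = 415.43 W/m².
Ratio Q̄_A / Q̄_B = 433.70 / 415.43 = 1.044.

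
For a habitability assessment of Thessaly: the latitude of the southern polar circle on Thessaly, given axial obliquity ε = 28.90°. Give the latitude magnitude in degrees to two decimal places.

61.10°

The polar circle is the lowest latitude that experiences at least one full rotation of continuous darkness at the northern-summer solstice; it lies at |ϕ| = 90° − ε = 90° − 28.90° = 61.10°.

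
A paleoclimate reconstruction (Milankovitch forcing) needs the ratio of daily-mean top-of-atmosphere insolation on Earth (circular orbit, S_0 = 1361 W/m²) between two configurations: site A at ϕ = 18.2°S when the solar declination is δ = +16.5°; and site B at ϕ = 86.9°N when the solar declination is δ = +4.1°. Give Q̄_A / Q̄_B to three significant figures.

— Configuration A (ϕ=-18.2°):
cos h₀ = −tan(-18.2°) tan(+16.500°) = 0.0974, h₀ = 1.4733 rad.
Bracket: h₀ sin ϕ sin δ + cos ϕ cos δ sin h₀ = 1.4733×-0.31233×0.28402 + 0.94997×0.95882×0.99525 = -0.130693 + 0.906524 = 0.775831.
Q̄ = (S_0/π) × [bracket] = (1361/π) × 0.775831 = 336.11 W/m².
— Configuration B (ϕ=+86.9°):
cos h₀ = −tan(+86.9°) tan(+4.100°) = -1.3235 ≤ −1 ⇒ polar day, h₀ = π.
Bracket: h₀ sin ϕ sin δ + cos ϕ cos δ sin h₀ = 3.1416×0.99854×0.07150 + 0.05408×0.99744×0.00000 = 0.224296 + 0.000000 = 0.224296.
Q̄ = (S_0/π) × [bracket] = (1361/π) × 0.224296 = 97.169 W/m².
Ratio Q̄_A / Q̄_B = 336.11 / 97.169 = 3.459.

Q̄_A / Q̄_B ≈ 3.46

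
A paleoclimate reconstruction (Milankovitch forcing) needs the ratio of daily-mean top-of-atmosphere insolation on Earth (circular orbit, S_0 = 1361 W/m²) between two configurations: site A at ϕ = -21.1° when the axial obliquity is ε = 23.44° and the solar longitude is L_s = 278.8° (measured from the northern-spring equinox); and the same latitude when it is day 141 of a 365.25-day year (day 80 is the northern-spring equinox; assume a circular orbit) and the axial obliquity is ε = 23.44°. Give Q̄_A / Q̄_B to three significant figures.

Q̄_A / Q̄_B ≈ 1.58

— Configuration A (ϕ=-21.1°):
Solar declination: sin δ = sin ε · sin L_s = sin 23.44° × sin 278.8° = -0.39311, so δ = -23.148°.
cos h₀ = −tan(-21.1°) tan(-23.148°) = -0.1650, h₀ = 1.7365 rad.
Bracket: h₀ sin ϕ sin δ + cos ϕ cos δ sin h₀ = 1.7365×-0.36000×-0.39311 + 0.93295×0.91949×0.98630 = 0.245749 + 0.846086 = 1.091835.
Q̄ = (S_0/π) × [bracket] = (1361/π) × 1.091835 = 473.00 W/m².
— Configuration B (ϕ=-21.1°):
Solar longitude: L_s = 360° × (141 − 80)/365.25 = 60.123°.
sin δ = sin 23.44° × sin 60.123° = 0.34492, so δ = +20.177°.
cos h₀ = −tan(-21.1°) tan(+20.177°) = 0.1418, h₀ = 1.4285 rad.
Bracket: h₀ sin ϕ sin δ + cos ϕ cos δ sin h₀ = 1.4285×-0.36000×0.34492 + 0.93295×0.93863×0.98990 = -0.177379 + 0.866850 = 0.689471.
Q̄ = (S_0/π) × [bracket] = (1361/π) × 0.689471 = 298.69 W/m².
Ratio Q̄_A / Q̄_B = 473.00 / 298.69 = 1.584.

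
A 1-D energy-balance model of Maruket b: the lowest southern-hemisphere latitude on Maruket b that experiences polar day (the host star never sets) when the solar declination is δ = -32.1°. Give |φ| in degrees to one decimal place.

Polar day requires cos H₀ = −tan φ tan δ ≤ −1, i.e. tan φ tan δ ≥ 1.
The boundary is |tan φ| · |tan δ| = 1, so |φ| = 90° − |δ| = 90° − 32.1° = 57.9° in the southern hemisphere.

|φ| = 57.9°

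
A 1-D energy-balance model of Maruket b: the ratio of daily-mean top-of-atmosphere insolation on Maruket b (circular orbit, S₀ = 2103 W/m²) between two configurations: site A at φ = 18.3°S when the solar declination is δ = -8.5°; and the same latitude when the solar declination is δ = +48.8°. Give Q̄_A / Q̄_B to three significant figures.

— Configuration A (φ=-18.3°):
cos H₀ = −tan(-18.3°) tan(-8.500°) = -0.0494, H₀ = 1.6202 rad.
Bracket: H₀ sin φ sin δ + cos φ cos δ sin H₀ = 1.6202×-0.31399×-0.14781 + 0.94943×0.98902×0.99878 = 0.075195 + 0.937860 = 1.013055.
Q̄ = (S₀/π) × [bracket] = (2103/π) × 1.013055 = 678.14 W/m².
— Configuration B (φ=-18.3°):
cos H₀ = −tan(-18.3°) tan(+48.800°) = 0.3778, H₀ = 1.1834 rad.
Bracket: H₀ sin φ sin δ + cos φ cos δ sin H₀ = 1.1834×-0.31399×0.75241 + 0.94943×0.65869×0.92590 = -0.279577 + 0.579039 = 0.299462.
Q̄ = (S₀/π) × [bracket] = (2103/π) × 0.299462 = 200.46 W/m².
Ratio Q̄_A / Q̄_B = 678.14 / 200.46 = 3.383.

Q̄_A / Q̄_B ≈ 3.38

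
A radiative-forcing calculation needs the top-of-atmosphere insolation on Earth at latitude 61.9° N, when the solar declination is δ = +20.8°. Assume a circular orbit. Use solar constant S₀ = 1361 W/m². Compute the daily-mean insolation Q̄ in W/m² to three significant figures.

Q̄ ≈ 455 W/m²

cos H₀ = −tan(+61.9°) tan(+20.800°) = -0.7114, H₀ = 2.3623 rad.
Bracket: H₀ sin φ sin δ + cos φ cos δ sin H₀ = 2.3623×0.88213×0.35511 + 0.47101×0.93483×0.70276 = 0.739998 + 0.309435 = 1.049433.
Q̄ = (S₀/π) × [bracket] = (1361/π) × 1.049433 = 454.6 W/m².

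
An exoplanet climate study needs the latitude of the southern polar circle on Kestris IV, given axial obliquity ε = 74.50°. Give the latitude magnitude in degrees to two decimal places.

The polar circle is the lowest latitude that experiences at least one full rotation of continuous darkness at the northern-summer solstice; it lies at |ϕ| = 90° − ε = 90° − 74.50° = 15.50°.

15.50°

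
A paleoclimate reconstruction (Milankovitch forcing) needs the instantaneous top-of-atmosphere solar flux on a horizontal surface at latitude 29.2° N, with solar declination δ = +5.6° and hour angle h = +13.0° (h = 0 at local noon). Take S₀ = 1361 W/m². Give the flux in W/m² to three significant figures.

1.22e+03 W/m²

cos θ_z = sin φ sin δ + cos φ cos δ cos h = 0.047607 + 0.846490 = 0.894097.
Flux = S₀ · cos θ_z = 1361 × 0.894097 = 1217 W/m².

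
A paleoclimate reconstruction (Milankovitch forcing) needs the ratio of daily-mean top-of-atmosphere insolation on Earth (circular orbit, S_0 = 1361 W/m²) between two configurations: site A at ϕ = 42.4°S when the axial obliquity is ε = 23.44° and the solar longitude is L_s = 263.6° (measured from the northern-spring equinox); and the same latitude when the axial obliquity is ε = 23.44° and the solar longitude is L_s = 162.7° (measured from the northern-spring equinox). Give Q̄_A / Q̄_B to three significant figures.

— Configuration A (ϕ=-42.4°):
Solar declination: sin δ = sin ε · sin L_s = sin 23.44° × sin 263.6° = -0.39531, so δ = -23.285°.
cos h₀ = −tan(-42.4°) tan(-23.285°) = -0.3930, h₀ = 1.9747 rad.
Bracket: h₀ sin ϕ sin δ + cos ϕ cos δ sin h₀ = 1.9747×-0.67430×-0.39531 + 0.73846×0.91855×0.91955 = 0.526371 + 0.623742 = 1.150113.
Q̄ = (S_0/π) × [bracket] = (1361/π) × 1.150113 = 498.25 W/m².
— Configuration B (ϕ=-42.4°):
Solar declination: sin δ = sin ε · sin L_s = sin 23.44° × sin 162.7° = 0.11829, so δ = +6.794°.
cos h₀ = −tan(-42.4°) tan(+6.794°) = 0.1088, h₀ = 1.4618 rad.
Bracket: h₀ sin ϕ sin δ + cos ϕ cos δ sin h₀ = 1.4618×-0.67430×0.11829 + 0.73846×0.99298×0.99407 = -0.116597 + 0.728928 = 0.612331.
Q̄ = (S_0/π) × [bracket] = (1361/π) × 0.612331 = 265.27 W/m².
Ratio Q̄_A / Q̄_B = 498.25 / 265.27 = 1.878.

Q̄_A / Q̄_B ≈ 1.88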